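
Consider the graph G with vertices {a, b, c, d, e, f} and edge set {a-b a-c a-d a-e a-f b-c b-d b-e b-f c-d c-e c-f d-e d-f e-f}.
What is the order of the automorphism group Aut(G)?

Every vertex has degree 5, so G is the complete graph K_6. Any permutation of the 6 vertices preserves K_6, so Aut(K_6) = S_6 of order 6! = 720.

720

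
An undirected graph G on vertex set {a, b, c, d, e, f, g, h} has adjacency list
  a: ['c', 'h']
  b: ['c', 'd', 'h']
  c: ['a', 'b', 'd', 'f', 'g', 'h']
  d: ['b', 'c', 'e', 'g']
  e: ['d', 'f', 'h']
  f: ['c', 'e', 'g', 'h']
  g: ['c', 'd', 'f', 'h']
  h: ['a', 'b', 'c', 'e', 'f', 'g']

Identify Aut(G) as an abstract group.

{e}

Degrees alone do not determine every vertex (e.g. b and e both have degree 3), but their neighbour-degree multisets differ: N(b) has degrees [4, 6, 6] while N(e) has degrees [4, 4, 6]. Repeating this refinement separates all vertices, so the only automorphism is the identity.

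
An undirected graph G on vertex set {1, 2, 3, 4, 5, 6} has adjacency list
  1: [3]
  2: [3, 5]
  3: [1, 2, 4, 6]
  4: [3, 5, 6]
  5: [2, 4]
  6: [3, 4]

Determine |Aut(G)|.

1

Degrees alone do not determine every vertex (e.g. 2 and 5 both have degree 2), but their neighbour-degree multisets differ: N(2) has degrees [2, 4] while N(5) has degrees [2, 3]. Repeating this refinement separates all vertices, so the only automorphism is the identity.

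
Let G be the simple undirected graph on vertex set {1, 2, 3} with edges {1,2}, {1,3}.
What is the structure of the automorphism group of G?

The degree sequence is [2, 1, 1]; the two degree-1 vertices 2 and 3 are the ends of a path, so G = P_3. The only nontrivial automorphism of a path is the end-to-end reflection, so Aut(G) ≅ Z_2.

C_2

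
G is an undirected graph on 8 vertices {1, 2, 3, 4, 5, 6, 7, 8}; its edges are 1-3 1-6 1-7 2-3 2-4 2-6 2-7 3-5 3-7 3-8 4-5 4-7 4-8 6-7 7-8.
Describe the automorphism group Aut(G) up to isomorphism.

{e}

Degrees alone do not determine every vertex (e.g. 1 and 6 both have degree 3), but their neighbour-degree multisets differ: N(1) has degrees [3, 5, 6] while N(6) has degrees [3, 4, 6]. Repeating this refinement separates all vertices, so the only automorphism is the identity.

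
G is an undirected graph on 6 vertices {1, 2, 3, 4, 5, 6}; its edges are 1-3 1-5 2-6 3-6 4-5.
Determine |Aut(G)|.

2

The degree sequence is [2, 1, 2, 1, 2, 2]; the two degree-1 vertices 2 and 4 are the ends of a path, so G = P_6. The only nontrivial automorphism of a path is the end-to-end reflection, so Aut(G) ≅ Z_2.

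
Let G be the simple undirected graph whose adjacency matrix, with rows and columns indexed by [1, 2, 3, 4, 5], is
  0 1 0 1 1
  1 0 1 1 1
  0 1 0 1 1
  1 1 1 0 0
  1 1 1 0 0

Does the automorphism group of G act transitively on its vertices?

Vertex 2 is the only vertex of degree 4, so every automorphism fixes it; G is not vertex-transitive.

No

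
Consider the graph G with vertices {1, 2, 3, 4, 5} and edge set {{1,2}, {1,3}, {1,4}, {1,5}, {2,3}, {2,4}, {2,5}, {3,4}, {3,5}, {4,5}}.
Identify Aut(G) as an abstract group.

Every vertex has degree 4, so G is the complete graph K_5. Any permutation of the 5 vertices preserves K_5, so Aut(K_5) = S_5 of order 5! = 120.

the symmetric group on 5 letters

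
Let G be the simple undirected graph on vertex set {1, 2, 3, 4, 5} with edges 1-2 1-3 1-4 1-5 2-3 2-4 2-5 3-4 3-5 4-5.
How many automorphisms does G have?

All 5 vertices are pairwise adjacent: G = K_5. Every bijection on the vertex set is an automorphism of K_5; hence Aut(K_5) ≅ S_5, order 120.

120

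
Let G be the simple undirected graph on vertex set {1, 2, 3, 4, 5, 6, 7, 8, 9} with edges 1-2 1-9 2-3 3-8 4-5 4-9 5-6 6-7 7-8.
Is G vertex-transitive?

Every vertex has degree 2 and the graph is connected, so G is the 9-cycle C_9. The automorphisms of the 9-cycle are exactly the symmetries of a regular 9-gon: the dihedral group D_9, |D_9| = 18. This group acts transitively on the 9 vertices.

Yes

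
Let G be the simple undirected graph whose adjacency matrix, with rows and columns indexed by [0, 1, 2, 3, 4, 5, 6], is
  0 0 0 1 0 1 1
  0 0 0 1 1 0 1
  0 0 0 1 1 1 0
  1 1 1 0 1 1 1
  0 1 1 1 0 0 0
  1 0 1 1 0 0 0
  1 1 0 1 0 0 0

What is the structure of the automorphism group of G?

D_6

Vertex 3 is the unique vertex of degree 6; the remaining 6 vertices each have degree 3 and induce a cycle, so G is the wheel on 7 vertices with hub 3. With the hub fixed, the remaining symmetry is that of the rim cycle C_6, giving the dihedral group D_6.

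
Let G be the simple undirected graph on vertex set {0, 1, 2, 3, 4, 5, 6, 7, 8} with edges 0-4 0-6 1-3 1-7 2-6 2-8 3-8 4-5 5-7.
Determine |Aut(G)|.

18

Every vertex has degree 2 and the graph is connected, so G is the 9-cycle C_9. The automorphisms of the 9-cycle are exactly the symmetries of a regular 9-gon: the dihedral group D_9, |D_9| = 18.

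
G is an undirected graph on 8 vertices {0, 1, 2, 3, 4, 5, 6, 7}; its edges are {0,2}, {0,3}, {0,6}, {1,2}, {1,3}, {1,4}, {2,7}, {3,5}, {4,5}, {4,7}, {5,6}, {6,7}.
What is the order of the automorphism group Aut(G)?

48

G is 3-regular and bipartite on 2^3 = 8 vertices with girth 4; it is the hypercube graph Q_3. Aut(Q_3) consists of the signed permutations of the 3 coordinate axes: 3! permutations times 2^3 sign flips, so |Aut| = 2^3·3! = 48.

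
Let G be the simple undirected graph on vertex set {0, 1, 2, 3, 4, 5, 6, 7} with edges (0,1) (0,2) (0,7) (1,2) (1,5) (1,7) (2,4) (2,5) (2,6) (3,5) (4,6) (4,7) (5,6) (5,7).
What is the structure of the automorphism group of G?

1

Degrees alone do not determine every vertex (e.g. 0 and 4 both have degree 3), but their neighbour-degree multisets differ: N(0) has degrees [4, 4, 5] while N(4) has degrees [3, 4, 5]. Repeating this refinement separates all vertices, so the only automorphism is the identity.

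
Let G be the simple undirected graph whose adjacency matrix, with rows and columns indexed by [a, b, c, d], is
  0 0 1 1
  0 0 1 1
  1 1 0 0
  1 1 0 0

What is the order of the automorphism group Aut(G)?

G is 2-regular and bipartite on 2^2 = 4 vertices with girth 4; it is the hypercube graph Q_2. Aut(Q_2) consists of the signed permutations of the 2 coordinate axes: 2! permutations times 2^2 sign flips, so |Aut| = 2^2·2! = 8.

8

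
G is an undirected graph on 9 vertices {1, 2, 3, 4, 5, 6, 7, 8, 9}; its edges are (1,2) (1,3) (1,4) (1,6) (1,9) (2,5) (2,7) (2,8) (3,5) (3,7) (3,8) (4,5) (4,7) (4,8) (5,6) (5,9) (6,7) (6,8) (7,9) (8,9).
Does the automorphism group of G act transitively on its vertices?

Automorphisms preserve degree, but G has vertices of degree 4 and vertices of degree 5; no automorphism maps one to the other, so G is not vertex-transitive.

No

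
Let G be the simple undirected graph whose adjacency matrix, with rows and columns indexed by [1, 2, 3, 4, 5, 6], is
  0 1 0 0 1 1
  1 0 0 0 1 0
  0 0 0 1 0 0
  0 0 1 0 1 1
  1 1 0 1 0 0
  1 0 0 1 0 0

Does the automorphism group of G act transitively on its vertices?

No

Vertex 3 is the only vertex of degree 1, so every automorphism fixes it; G is not vertex-transitive.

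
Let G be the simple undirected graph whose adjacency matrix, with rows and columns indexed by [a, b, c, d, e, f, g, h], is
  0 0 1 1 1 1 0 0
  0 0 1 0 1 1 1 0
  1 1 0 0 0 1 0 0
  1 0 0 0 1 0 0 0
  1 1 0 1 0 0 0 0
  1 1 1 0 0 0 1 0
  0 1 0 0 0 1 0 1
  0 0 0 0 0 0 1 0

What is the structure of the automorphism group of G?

1

Degrees alone do not determine every vertex (e.g. a and b both have degree 4), but their neighbour-degree multisets differ: N(a) has degrees [2, 3, 3, 4] while N(b) has degrees [3, 3, 3, 4]. Repeating this refinement separates all vertices, so the only automorphism is the identity.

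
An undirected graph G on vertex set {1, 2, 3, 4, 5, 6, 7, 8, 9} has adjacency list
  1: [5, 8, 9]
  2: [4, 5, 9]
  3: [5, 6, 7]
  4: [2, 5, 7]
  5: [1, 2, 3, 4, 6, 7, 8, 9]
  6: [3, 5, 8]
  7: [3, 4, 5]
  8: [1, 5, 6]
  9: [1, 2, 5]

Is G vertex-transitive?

No

Vertex 5 is the only vertex of degree 8, so every automorphism fixes it; G is not vertex-transitive.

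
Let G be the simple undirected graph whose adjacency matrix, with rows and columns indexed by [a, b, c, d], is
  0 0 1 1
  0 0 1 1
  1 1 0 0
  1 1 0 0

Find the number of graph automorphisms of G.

8

Every vertex has degree 2 and the graph is connected, so G is the 4-cycle C_4. The automorphisms of the 4-cycle are exactly the symmetries of a regular 4-gon: the dihedral group D_4, |D_4| = 8.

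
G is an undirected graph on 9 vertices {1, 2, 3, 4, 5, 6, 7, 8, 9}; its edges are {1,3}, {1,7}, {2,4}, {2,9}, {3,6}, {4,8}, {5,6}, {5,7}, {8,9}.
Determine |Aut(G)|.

80

G has two connected components, {1, 3, 5, 6, 7} and {2, 4, 8, 9}; each is 2-regular, so G = C_5 ⊔ C_4. No automorphism exchanges components of different sizes, hence Aut(G) is the direct product D_4 × D_5, order 80.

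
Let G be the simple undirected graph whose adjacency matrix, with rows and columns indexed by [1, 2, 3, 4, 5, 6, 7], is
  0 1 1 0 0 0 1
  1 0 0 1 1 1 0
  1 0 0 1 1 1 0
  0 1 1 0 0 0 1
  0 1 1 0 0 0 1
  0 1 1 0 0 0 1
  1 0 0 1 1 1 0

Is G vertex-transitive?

Automorphisms preserve degree, but G has vertices of degree 3 and vertices of degree 4; no automorphism maps one to the other, so G is not vertex-transitive.

No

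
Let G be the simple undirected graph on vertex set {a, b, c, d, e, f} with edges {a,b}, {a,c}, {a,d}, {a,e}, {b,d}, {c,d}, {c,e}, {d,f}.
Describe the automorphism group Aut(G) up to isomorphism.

Degrees alone do not determine every vertex (e.g. a and d both have degree 4), but their neighbour-degree multisets differ: N(a) has degrees [2, 2, 3, 4] while N(d) has degrees [1, 2, 3, 4]. Repeating this refinement separates all vertices, so the only automorphism is the identity.

{e}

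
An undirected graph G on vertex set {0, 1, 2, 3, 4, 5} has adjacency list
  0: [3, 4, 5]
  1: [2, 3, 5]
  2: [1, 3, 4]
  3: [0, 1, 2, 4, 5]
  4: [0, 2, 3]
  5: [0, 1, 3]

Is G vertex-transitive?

No

Vertex 3 is the only vertex of degree 5, so every automorphism fixes it; G is not vertex-transitive.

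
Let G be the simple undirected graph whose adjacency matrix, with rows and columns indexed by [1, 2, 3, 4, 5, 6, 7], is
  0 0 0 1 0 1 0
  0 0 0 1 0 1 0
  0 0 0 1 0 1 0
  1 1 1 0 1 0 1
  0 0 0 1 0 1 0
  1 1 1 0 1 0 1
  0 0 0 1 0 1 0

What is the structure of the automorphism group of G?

The vertices split by degree into {4, 6} (degree 5) and {1, 2, 3, 5, 7} (degree 2); every edge runs between the two parts, so G is the complete bipartite graph K_{2,5}. The parts have unequal sizes, so no automorphism swaps them; each part is permuted independently, giving S_5 × S_2 of order 5!·2! = 240.

S_5 × S_2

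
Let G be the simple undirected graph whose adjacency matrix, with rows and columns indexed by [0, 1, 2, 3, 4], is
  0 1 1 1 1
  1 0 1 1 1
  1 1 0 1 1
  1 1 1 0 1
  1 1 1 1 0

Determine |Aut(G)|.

All 5 vertices are pairwise adjacent: G = K_5. Every bijection on the vertex set is an automorphism of K_5; hence Aut(K_5) ≅ S_5, order 120.

120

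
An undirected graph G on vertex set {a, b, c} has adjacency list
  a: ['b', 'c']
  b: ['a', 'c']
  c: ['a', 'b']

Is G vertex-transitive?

Every vertex has degree 2, so G is the complete graph K_3. Any permutation of the 3 vertices preserves K_3, so Aut(K_3) = S_3 of order 3! = 6. This group acts transitively on the 3 vertices.

Yes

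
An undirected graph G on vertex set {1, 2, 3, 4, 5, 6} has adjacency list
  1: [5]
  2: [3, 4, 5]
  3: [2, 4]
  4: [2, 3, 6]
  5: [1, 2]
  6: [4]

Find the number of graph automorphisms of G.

1

Degrees alone do not determine every vertex (e.g. 1 and 6 both have degree 1), but their neighbour-degree multisets differ: N(1) has degrees [2] while N(6) has degrees [3]. Repeating this refinement separates all vertices, so the only automorphism is the identity.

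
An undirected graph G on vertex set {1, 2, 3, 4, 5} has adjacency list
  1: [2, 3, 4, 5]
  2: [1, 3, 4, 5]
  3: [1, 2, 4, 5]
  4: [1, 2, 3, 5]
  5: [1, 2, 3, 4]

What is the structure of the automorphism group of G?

All 5 vertices are pairwise adjacent: G = K_5. Every bijection on the vertex set is an automorphism of K_5; hence Aut(K_5) ≅ S_5, order 120.

the symmetric group on 5 letters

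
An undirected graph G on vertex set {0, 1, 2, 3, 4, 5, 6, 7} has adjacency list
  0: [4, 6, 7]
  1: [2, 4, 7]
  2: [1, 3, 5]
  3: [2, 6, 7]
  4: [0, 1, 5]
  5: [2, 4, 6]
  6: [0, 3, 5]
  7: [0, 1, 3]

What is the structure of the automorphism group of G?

G is 3-regular and bipartite on 2^3 = 8 vertices with girth 4; it is the hypercube graph Q_3. Aut(Q_3) consists of the signed permutations of the 3 coordinate axes: 3! permutations times 2^3 sign flips, so |Aut| = 2^3·3! = 48.

Z_2^3 ⋊ S_3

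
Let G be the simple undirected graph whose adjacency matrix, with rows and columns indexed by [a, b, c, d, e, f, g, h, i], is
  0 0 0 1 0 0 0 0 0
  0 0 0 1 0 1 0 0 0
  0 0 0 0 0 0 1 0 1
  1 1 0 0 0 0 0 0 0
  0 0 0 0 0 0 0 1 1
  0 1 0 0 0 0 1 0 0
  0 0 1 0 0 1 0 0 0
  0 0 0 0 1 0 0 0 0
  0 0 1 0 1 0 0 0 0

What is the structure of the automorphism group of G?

The degree sequence is [1, 2, 2, 2, 2, 2, 2, 1, 2]; the two degree-1 vertices a and h are the ends of a path, so G = P_9. A path has exactly one nontrivial symmetry — reversal — giving Aut(G) of order 2.

C_2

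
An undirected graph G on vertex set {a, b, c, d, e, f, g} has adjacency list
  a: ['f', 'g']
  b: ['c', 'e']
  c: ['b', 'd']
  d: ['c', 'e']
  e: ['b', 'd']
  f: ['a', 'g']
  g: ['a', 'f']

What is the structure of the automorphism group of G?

D_4 × D_3

G has two connected components, {b, c, d, e} and {a, f, g}; each is 2-regular, so G = C_4 ⊔ C_3. The components are non-isomorphic (different sizes), so Aut(G) = Aut(C_4) × Aut(C_3) = D_4 × D_3 of order 8·6 = 48.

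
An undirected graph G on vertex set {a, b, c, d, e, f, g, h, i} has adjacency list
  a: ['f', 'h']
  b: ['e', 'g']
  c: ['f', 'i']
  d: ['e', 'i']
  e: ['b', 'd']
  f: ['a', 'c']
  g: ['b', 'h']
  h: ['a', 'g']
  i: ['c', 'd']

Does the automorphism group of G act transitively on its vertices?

G is 2-regular and connected on 9 vertices, i.e. the cycle C_9. C_9 has 9 rotations and 9 reflections, so Aut(C_9) ≅ D_9 of order 18. This group acts transitively on the 9 vertices.

Yes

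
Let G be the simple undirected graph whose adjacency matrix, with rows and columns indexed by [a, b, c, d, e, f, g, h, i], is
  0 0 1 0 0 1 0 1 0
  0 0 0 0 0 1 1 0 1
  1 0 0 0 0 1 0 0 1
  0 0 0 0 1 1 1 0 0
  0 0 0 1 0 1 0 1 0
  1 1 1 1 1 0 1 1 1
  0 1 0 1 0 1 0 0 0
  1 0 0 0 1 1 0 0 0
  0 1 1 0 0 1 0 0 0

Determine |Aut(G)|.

16

Vertex f is the unique vertex of degree 8; the remaining 8 vertices each have degree 3 and induce a cycle, so G is the wheel on 9 vertices with hub f. With the hub fixed, the remaining symmetry is that of the rim cycle C_8, giving the dihedral group D_8.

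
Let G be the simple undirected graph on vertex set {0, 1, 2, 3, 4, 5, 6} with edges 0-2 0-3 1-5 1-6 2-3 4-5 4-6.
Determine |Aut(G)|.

48

G has two connected components, {1, 4, 5, 6} and {0, 2, 3}; each is 2-regular, so G = C_4 ⊔ C_3. The components are non-isomorphic (different sizes), so Aut(G) = Aut(C_4) × Aut(C_3) = D_4 × D_3 of order 8·6 = 48.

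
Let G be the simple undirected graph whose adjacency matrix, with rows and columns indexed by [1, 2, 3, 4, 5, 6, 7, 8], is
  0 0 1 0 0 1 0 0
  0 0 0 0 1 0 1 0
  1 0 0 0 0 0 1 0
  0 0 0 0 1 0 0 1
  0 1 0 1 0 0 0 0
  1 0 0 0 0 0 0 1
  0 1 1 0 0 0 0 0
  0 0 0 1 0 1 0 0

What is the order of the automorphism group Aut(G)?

16

G is 2-regular and connected on 8 vertices, i.e. the cycle C_8. C_8 has 8 rotations and 8 reflections, so Aut(C_8) ≅ D_8 of order 16.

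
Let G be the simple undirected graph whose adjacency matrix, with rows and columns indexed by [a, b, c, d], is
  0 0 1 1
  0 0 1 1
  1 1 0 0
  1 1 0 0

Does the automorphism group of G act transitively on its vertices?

G is 2-regular and bipartite on 2^2 = 4 vertices with girth 4; it is the hypercube graph Q_2. Aut(Q_2) consists of the signed permutations of the 2 coordinate axes: 2! permutations times 2^2 sign flips, so |Aut| = 2^2·2! = 8. Under this action every vertex can be carried to every other, so G is vertex-transitive.

Yes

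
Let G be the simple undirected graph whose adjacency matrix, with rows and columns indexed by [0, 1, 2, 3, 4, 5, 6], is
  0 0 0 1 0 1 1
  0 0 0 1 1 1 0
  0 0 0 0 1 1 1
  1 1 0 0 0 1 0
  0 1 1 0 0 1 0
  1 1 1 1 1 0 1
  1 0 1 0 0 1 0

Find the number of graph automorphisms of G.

12

Vertex 5 is the unique vertex of degree 6; the remaining 6 vertices each have degree 3 and induce a cycle, so G is the wheel on 7 vertices with hub 5. With the hub fixed, the remaining symmetry is that of the rim cycle C_6, giving the dihedral group D_6.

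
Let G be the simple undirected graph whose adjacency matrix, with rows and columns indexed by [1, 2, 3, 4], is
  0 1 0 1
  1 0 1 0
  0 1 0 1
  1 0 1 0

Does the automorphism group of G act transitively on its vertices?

G is 2-regular and bipartite on 2^2 = 4 vertices with girth 4; it is the hypercube graph Q_2. Aut(Q_2) consists of the signed permutations of the 2 coordinate axes: 2! permutations times 2^2 sign flips, so |Aut| = 2^2·2! = 8. This group acts transitively on the 4 vertices.

Yes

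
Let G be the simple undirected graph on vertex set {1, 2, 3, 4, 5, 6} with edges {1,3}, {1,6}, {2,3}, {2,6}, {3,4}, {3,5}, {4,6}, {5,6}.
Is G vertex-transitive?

No

Automorphisms preserve degree, but G has vertices of degree 2 and vertices of degree 4; no automorphism maps one to the other, so G is not vertex-transitive.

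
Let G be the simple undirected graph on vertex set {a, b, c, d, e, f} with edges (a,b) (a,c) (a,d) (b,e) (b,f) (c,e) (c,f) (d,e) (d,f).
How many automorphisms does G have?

G is 3-regular and bipartite with parts {a, e, f} and {b, c, d} (each part is independent and every cross-pair is an edge), so G = K_{3,3}. Aut(K_{3,3}) is the wreath product S_3 ≀ Z_2: permute within each part, then optionally swap the parts; |Aut| = 2·(3!)² = 72.

72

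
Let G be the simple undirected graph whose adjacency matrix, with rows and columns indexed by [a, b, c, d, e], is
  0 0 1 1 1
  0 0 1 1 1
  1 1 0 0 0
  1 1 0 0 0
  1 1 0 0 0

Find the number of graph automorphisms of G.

The vertices split by degree into {a, b} (degree 3) and {c, d, e} (degree 2); every edge runs between the two parts, so G is the complete bipartite graph K_{2,3}. Automorphisms preserve the bipartition setwise (since the parts differ in size) and act as S_3 × S_2 within it; |Aut| = 12.

12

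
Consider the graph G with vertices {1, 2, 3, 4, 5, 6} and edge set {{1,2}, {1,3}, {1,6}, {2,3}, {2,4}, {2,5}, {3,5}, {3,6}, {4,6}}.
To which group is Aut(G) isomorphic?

Degrees alone do not determine every vertex (e.g. 1 and 6 both have degree 3), but their neighbour-degree multisets differ: N(1) has degrees [3, 4, 4] while N(6) has degrees [2, 3, 4]. Repeating this refinement separates all vertices, so the only automorphism is the identity.

{e}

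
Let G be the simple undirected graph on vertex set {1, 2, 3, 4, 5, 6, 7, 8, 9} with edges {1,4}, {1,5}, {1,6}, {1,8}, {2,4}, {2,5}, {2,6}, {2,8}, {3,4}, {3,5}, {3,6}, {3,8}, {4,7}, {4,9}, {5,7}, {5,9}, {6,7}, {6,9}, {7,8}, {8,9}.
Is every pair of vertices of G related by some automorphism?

Automorphisms preserve degree, but G has vertices of degree 4 and vertices of degree 5; no automorphism maps one to the other, so G is not vertex-transitive.

No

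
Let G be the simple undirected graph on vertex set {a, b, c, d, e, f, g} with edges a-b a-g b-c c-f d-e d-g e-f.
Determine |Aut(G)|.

14

Every vertex has degree 2 and the graph is connected, so G is the 7-cycle C_7. C_7 has 7 rotations and 7 reflections, so Aut(C_7) ≅ D_7 of order 14.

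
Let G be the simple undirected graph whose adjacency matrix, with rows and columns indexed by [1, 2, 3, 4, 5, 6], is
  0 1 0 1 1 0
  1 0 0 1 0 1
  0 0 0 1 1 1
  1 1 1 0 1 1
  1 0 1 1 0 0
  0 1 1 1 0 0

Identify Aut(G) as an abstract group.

the dihedral group of order 10

Vertex 4 is the unique vertex of degree 5; the remaining 5 vertices each have degree 3 and induce a cycle, so G is the wheel on 6 vertices with hub 4. With the hub fixed, the remaining symmetry is that of the rim cycle C_5, giving the dihedral group D_5.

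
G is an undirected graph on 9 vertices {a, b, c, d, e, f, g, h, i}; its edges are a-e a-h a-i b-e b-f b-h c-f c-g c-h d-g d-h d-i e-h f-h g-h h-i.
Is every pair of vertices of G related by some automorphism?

No

Vertex h is the only vertex of degree 8, so every automorphism fixes it; G is not vertex-transitive.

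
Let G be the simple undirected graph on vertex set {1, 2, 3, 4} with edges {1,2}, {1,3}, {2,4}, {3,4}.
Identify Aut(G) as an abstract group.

G is 2-regular and connected on 4 vertices, i.e. the cycle C_4. C_4 has 4 rotations and 4 reflections, so Aut(C_4) ≅ D_4 of order 8.

the dihedral group of order 8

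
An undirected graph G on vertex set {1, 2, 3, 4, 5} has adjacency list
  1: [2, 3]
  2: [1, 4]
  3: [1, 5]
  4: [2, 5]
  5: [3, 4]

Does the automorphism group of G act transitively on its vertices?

Every vertex has degree 2 and the graph is connected, so G is the 5-cycle C_5. The automorphisms of the 5-cycle are exactly the symmetries of a regular 5-gon: the dihedral group D_5, |D_5| = 10. Under this action every vertex can be carried to every other, so G is vertex-transitive.

Yes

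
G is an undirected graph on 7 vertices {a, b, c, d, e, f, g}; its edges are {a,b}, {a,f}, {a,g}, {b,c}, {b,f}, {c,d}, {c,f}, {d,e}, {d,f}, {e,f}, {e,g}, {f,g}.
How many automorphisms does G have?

12

Vertex f is the unique vertex of degree 6; the remaining 6 vertices each have degree 3 and induce a cycle, so G is the wheel on 7 vertices with hub f. Every automorphism fixes the hub and acts on the rim 6-cycle, so Aut(G) ≅ Aut(C_6) = D_6 of order 12.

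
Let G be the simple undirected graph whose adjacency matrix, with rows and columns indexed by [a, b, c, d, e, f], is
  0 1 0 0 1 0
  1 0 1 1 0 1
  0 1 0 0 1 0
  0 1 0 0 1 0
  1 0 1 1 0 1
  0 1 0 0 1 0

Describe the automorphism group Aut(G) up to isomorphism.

The vertices split by degree into {b, e} (degree 4) and {a, c, d, f} (degree 2); every edge runs between the two parts, so G is the complete bipartite graph K_{2,4}. The parts have unequal sizes, so no automorphism swaps them; each part is permuted independently, giving S_4 × S_2 of order 4!·2! = 48.

S_4 × S_2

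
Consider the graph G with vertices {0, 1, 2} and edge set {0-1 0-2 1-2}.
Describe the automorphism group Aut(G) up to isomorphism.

the symmetric group on 3 letters

Every vertex has degree 2, so G is the complete graph K_3. Any permutation of the 3 vertices preserves K_3, so Aut(K_3) = S_3 of order 3! = 6.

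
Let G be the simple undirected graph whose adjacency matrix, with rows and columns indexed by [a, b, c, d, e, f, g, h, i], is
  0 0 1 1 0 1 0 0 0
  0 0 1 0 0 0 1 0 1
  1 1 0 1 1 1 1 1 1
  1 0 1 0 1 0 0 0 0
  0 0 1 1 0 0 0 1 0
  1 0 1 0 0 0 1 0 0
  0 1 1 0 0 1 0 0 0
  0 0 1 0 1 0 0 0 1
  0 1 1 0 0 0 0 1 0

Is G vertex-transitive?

No

Vertex c is the only vertex of degree 8, so every automorphism fixes it; G is not vertex-transitive.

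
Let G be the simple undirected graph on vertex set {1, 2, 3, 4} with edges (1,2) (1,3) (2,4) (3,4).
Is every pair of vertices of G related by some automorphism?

G is 2-regular and bipartite with parts {1, 4} and {2, 3} (each part is independent and every cross-pair is an edge), so G = K_{2,2}. Aut(K_{2,2}) is the wreath product S_2 ≀ Z_2: permute within each part, then optionally swap the parts; |Aut| = 2·(2!)² = 8. This group acts transitively on the 4 vertices.

Yes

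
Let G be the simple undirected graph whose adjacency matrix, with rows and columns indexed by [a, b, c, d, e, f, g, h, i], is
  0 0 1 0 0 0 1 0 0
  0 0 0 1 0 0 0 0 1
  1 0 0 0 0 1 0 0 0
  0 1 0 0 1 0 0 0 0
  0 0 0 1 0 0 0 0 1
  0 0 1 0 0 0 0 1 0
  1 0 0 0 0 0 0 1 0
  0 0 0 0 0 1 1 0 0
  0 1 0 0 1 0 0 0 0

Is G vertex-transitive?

G has two connected components, {a, c, f, g, h} and {b, d, e, i}; each is 2-regular, so G = C_5 ⊔ C_4. The orbit of a under Aut(G) is {a, c, f, g, h}, which does not contain b, so G is not vertex-transitive.

No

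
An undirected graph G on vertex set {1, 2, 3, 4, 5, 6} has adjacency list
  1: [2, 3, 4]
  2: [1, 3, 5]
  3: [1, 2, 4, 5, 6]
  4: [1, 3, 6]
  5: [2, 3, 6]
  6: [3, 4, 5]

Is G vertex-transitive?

Vertex 3 is the only vertex of degree 5, so every automorphism fixes it; G is not vertex-transitive.

No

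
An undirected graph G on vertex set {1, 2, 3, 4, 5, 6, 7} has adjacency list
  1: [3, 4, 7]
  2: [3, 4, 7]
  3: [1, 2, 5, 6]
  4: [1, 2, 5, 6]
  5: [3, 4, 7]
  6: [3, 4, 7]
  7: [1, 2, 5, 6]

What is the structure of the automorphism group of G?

The vertices split by degree into {3, 4, 7} (degree 4) and {1, 2, 5, 6} (degree 3); every edge runs between the two parts, so G is the complete bipartite graph K_{3,4}. The parts have unequal sizes, so no automorphism swaps them; each part is permuted independently, giving S_3 × S_4 of order 3!·4! = 144.

S_3 × S_4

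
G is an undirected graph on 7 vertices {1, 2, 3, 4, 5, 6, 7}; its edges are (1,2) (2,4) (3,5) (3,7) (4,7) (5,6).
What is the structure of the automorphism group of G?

The degree sequence is [1, 2, 2, 2, 2, 1, 2]; the two degree-1 vertices 1 and 6 are the ends of a path, so G = P_7. A path has exactly one nontrivial symmetry — reversal — giving Aut(G) of order 2.

C_2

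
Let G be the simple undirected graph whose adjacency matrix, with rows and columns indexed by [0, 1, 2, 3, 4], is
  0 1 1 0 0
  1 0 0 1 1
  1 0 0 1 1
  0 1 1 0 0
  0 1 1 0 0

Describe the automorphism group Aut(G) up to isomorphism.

The vertices split by degree into {1, 2} (degree 3) and {0, 3, 4} (degree 2); every edge runs between the two parts, so G is the complete bipartite graph K_{2,3}. Automorphisms preserve the bipartition setwise (since the parts differ in size) and act as S_2 × S_3 within it; |Aut| = 12.

S_2 × S_3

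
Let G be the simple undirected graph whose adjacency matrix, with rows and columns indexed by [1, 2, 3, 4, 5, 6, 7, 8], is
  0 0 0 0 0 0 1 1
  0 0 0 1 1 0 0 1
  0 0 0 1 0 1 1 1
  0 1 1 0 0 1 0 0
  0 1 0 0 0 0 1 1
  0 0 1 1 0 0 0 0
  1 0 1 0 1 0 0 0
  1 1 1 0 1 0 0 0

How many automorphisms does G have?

1

The degree sequence is [2, 3, 4, 3, 3, 2, 3, 4]. Checking the degree-preserving permutations of the vertex set shows that none except the identity preserves every edge, so Aut(G) is trivial.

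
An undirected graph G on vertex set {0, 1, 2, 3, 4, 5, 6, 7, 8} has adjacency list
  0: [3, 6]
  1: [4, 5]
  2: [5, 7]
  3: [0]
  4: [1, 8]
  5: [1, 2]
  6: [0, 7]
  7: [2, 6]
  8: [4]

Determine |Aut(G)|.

The degree sequence is [2, 2, 2, 1, 2, 2, 2, 2, 1]; the two degree-1 vertices 3 and 8 are the ends of a path, so G = P_9. A path has exactly one nontrivial symmetry — reversal — giving Aut(G) of order 2.

2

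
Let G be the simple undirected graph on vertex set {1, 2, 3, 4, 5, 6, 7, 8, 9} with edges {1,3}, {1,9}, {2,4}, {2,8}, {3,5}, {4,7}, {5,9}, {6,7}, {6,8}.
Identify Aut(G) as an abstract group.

D_5 × D_4

G has two connected components, {2, 4, 6, 7, 8} and {1, 3, 5, 9}; each is 2-regular, so G = C_5 ⊔ C_4. The components are non-isomorphic (different sizes), so Aut(G) = Aut(C_5) × Aut(C_4) = D_5 × D_4 of order 10·8 = 80.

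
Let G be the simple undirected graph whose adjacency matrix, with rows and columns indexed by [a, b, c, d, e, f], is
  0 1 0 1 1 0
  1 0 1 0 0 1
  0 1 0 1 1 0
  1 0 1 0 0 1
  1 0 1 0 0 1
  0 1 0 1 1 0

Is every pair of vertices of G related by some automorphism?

G is 3-regular and bipartite with parts {a, c, f} and {b, d, e} (each part is independent and every cross-pair is an edge), so G = K_{3,3}. Aut(K_{3,3}) is the wreath product S_3 ≀ Z_2: permute within each part, then optionally swap the parts; |Aut| = 2·(3!)² = 72. Under this action every vertex can be carried to every other, so G is vertex-transitive.

Yes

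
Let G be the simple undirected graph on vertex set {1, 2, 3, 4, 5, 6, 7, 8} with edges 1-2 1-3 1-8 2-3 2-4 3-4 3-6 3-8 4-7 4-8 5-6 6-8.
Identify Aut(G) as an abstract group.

{e}

The degree sequence is [3, 3, 5, 4, 1, 3, 1, 4]. Checking the degree-preserving permutations of the vertex set shows that none except the identity preserves every edge, so Aut(G) is trivial.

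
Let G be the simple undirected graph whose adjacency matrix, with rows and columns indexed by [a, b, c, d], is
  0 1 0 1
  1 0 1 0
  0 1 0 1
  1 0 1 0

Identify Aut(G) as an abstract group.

G is 2-regular and bipartite on 2^2 = 4 vertices with girth 4; it is the hypercube graph Q_2. Aut(Q_2) consists of the signed permutations of the 2 coordinate axes: 2! permutations times 2^2 sign flips, so |Aut| = 2^2·2! = 8.

the hyperoctahedral group B_2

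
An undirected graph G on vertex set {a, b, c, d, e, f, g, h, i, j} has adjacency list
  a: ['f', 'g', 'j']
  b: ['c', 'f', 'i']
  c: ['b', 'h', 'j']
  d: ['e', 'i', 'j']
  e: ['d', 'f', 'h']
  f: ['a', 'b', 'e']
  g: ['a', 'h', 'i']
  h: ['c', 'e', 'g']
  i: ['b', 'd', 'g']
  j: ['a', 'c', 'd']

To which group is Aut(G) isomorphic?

G is 3-regular on 10 vertices with no triangles and no 4-cycles (girth 5): this is the Petersen graph. Viewing the Petersen graph as the Kneser graph K(5,2) — vertices are 2-subsets of {1,…,5}, edges join disjoint pairs — its automorphisms are exactly the permutations of the 5-element set, so Aut ≅ S_5 of order 120.

the symmetric group S_5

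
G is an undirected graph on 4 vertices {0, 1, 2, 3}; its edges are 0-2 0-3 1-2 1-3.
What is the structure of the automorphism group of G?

S_2 ≀ Z_2

G is 2-regular and bipartite with parts {0, 1} and {2, 3} (each part is independent and every cross-pair is an edge), so G = K_{2,2}. Aut(K_{2,2}) is the wreath product S_2 ≀ Z_2: permute within each part, then optionally swap the parts; |Aut| = 2·(2!)² = 8.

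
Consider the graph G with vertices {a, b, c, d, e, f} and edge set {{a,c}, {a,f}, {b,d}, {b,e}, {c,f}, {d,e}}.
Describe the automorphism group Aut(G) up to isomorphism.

(D_3 × D_3) ⋊ Z_2

G has two connected components, {b, d, e} and {a, c, f}; each is 2-regular, so G = C_3 ⊔ C_3. Aut of a disjoint union of two copies of C_3 is the wreath product D_3 ≀ Z_2, of order 2·6² = 72.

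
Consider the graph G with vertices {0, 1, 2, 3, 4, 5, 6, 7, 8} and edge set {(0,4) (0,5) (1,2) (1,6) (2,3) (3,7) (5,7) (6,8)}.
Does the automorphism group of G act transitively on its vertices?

Automorphisms preserve degree, but G has vertices of degree 1 and vertices of degree 2; no automorphism maps one to the other, so G is not vertex-transitive.

No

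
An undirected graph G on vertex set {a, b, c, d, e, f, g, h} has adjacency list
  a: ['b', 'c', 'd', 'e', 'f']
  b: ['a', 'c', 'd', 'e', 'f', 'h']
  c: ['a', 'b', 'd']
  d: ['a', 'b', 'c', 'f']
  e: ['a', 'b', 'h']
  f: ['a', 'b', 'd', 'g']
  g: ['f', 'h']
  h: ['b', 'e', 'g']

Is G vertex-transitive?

Vertex a is the only vertex of degree 5, so every automorphism fixes it; G is not vertex-transitive.

No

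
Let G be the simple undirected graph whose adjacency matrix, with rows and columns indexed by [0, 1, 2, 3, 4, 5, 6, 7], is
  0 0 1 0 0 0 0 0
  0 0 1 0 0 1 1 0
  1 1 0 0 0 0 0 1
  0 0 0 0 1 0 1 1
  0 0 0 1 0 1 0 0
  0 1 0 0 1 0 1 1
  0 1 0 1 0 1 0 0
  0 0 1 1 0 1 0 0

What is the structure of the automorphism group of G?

1

The degree sequence is [1, 3, 3, 3, 2, 4, 3, 3]. Checking the degree-preserving permutations of the vertex set shows that none except the identity preserves every edge, so Aut(G) is trivial.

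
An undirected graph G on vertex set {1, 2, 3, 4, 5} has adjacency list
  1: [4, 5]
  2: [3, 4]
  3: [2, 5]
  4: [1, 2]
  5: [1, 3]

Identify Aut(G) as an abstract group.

D_5

G is 2-regular and connected on 5 vertices, i.e. the cycle C_5. C_5 has 5 rotations and 5 reflections, so Aut(C_5) ≅ D_5 of order 10.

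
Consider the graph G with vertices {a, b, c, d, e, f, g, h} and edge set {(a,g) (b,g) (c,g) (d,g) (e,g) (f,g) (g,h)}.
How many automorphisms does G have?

5040

Vertex g has degree 7 and every other vertex has degree 1, so G is the star K_{1,7} with centre g. Any automorphism fixes the centre and permutes the 7 leaves freely, so Aut(G) ≅ S_7 of order 7! = 5040.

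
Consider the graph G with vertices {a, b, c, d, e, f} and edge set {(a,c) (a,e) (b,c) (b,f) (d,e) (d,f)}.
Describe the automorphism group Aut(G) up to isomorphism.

G is 2-regular and connected on 6 vertices, i.e. the cycle C_6. C_6 has 6 rotations and 6 reflections, so Aut(C_6) ≅ D_6 of order 12.

the dihedral group of order 12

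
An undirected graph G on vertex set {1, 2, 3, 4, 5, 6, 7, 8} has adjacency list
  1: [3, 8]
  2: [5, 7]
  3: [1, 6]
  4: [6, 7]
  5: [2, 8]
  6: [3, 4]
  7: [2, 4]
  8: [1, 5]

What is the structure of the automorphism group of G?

D_8

Every vertex has degree 2 and the graph is connected, so G is the 8-cycle C_8. The automorphisms of the 8-cycle are exactly the symmetries of a regular 8-gon: the dihedral group D_8, |D_8| = 16.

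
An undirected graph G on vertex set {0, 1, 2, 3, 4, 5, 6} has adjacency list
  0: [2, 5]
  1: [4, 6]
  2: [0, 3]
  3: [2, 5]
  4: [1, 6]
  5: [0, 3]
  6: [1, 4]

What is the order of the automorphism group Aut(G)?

48

G has two connected components, {0, 2, 3, 5} and {1, 4, 6}; each is 2-regular, so G = C_4 ⊔ C_3. No automorphism exchanges components of different sizes, hence Aut(G) is the direct product D_4 × D_3, order 48.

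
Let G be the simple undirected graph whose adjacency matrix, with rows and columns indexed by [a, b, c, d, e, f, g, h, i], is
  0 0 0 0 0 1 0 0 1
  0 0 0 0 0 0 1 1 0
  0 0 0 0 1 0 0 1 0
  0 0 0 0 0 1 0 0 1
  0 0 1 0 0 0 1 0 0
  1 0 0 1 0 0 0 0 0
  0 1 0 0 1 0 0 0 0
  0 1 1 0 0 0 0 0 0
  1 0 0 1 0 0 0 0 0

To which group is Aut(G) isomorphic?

G has two connected components, {b, c, e, g, h} and {a, d, f, i}; each is 2-regular, so G = C_5 ⊔ C_4. The components are non-isomorphic (different sizes), so Aut(G) = Aut(C_5) × Aut(C_4) = D_5 × D_4 of order 10·8 = 80.

D_5 × D_4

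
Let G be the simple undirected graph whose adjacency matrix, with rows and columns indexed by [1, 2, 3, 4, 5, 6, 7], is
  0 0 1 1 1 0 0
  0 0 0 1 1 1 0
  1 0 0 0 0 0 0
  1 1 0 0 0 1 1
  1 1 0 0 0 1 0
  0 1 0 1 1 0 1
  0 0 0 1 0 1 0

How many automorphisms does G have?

1

The degree sequence is [3, 3, 1, 4, 3, 4, 2]. Checking the degree-preserving permutations of the vertex set shows that none except the identity preserves every edge, so Aut(G) is trivial.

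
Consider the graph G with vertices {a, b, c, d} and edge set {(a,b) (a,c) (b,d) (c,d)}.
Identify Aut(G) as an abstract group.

G is 2-regular and bipartite on 2^2 = 4 vertices with girth 4; it is the hypercube graph Q_2. The symmetry group of the 2-cube is the hyperoctahedral group B_2 = Z_2 ≀ S_2, of order 2^2·2! = 8.

the hyperoctahedral group B_2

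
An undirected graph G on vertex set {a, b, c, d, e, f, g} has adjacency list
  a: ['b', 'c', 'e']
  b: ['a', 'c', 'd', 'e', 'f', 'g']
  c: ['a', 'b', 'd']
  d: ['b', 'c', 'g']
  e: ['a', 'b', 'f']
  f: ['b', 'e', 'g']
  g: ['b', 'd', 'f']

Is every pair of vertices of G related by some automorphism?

Vertex b is the only vertex of degree 6, so every automorphism fixes it; G is not vertex-transitive.

No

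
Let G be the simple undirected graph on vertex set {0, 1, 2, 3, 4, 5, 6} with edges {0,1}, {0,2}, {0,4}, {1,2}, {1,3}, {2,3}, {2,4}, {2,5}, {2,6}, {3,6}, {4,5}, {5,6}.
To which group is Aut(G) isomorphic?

D_6

Vertex 2 is the unique vertex of degree 6; the remaining 6 vertices each have degree 3 and induce a cycle, so G is the wheel on 7 vertices with hub 2. Every automorphism fixes the hub and acts on the rim 6-cycle, so Aut(G) ≅ Aut(C_6) = D_6 of order 12.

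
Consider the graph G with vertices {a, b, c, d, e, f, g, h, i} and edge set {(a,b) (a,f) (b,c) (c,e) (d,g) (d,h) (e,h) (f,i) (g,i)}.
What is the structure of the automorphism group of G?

Every vertex has degree 2 and the graph is connected, so G is the 9-cycle C_9. C_9 has 9 rotations and 9 reflections, so Aut(C_9) ≅ D_9 of order 18.

D_9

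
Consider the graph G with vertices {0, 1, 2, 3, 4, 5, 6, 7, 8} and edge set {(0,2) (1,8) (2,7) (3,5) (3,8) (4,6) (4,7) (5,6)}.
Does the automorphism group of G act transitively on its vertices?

No

Automorphisms preserve degree, but G has vertices of degree 1 and vertices of degree 2; no automorphism maps one to the other, so G is not vertex-transitive.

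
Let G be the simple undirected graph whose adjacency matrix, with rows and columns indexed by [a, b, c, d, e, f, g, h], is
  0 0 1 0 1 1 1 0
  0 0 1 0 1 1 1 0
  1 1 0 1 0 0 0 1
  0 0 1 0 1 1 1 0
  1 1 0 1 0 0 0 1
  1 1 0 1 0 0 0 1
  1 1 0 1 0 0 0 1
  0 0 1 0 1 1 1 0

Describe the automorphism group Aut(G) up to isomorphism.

G is 4-regular and bipartite with parts {c, e, f, g} and {a, b, d, h} (each part is independent and every cross-pair is an edge), so G = K_{4,4}. Aut(K_{4,4}) is the wreath product S_4 ≀ Z_2: permute within each part, then optionally swap the parts; |Aut| = 2·(4!)² = 1152.

S_4 ≀ Z_2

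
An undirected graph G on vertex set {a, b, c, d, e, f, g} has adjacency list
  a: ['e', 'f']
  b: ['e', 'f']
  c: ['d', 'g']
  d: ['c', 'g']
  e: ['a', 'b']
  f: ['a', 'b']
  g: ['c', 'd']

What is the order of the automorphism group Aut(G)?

48

G has two connected components, {a, b, e, f} and {c, d, g}; each is 2-regular, so G = C_4 ⊔ C_3. The components are non-isomorphic (different sizes), so Aut(G) = Aut(C_3) × Aut(C_4) = D_3 × D_4 of order 6·8 = 48.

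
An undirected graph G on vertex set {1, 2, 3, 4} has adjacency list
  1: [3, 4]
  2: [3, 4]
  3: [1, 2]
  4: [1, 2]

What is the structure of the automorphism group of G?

the dihedral group of order 8

G is 2-regular and bipartite on 2^2 = 4 vertices with girth 4; it is the hypercube graph Q_2. Aut(Q_2) consists of the signed permutations of the 2 coordinate axes: 2! permutations times 2^2 sign flips, so |Aut| = 2^2·2! = 8.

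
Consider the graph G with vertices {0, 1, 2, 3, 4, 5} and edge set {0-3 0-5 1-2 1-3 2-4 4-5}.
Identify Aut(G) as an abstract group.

G is 2-regular and connected on 6 vertices, i.e. the cycle C_6. The automorphisms of the 6-cycle are exactly the symmetries of a regular 6-gon: the dihedral group D_6, |D_6| = 12.

the dihedral group of order 12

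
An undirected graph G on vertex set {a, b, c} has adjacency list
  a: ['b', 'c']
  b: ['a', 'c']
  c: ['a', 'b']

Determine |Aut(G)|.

All 3 vertices are pairwise adjacent: G = K_3. Any permutation of the 3 vertices preserves K_3, so Aut(K_3) = S_3 of order 3! = 6.

6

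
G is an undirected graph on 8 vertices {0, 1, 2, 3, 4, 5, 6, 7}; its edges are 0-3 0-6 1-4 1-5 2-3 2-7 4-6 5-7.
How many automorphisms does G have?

Every vertex has degree 2 and the graph is connected, so G is the 8-cycle C_8. C_8 has 8 rotations and 8 reflections, so Aut(C_8) ≅ D_8 of order 16.

16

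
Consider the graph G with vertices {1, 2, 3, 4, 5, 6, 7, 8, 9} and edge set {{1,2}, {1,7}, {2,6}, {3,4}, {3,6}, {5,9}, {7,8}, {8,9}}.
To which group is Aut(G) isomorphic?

The degree sequence is [2, 2, 2, 1, 1, 2, 2, 2, 2]; the two degree-1 vertices 4 and 5 are the ends of a path, so G = P_9. The only nontrivial automorphism of a path is the end-to-end reflection, so Aut(G) ≅ Z_2.

C_2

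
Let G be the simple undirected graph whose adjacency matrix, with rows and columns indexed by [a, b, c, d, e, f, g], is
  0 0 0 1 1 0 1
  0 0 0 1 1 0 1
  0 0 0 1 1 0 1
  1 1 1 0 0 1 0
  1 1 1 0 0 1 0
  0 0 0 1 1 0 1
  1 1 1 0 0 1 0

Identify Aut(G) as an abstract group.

S_4 × S_3

The vertices split by degree into {d, e, g} (degree 4) and {a, b, c, f} (degree 3); every edge runs between the two parts, so G is the complete bipartite graph K_{3,4}. Automorphisms preserve the bipartition setwise (since the parts differ in size) and act as S_4 × S_3 within it; |Aut| = 144.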